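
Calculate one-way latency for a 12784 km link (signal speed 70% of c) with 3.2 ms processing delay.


Speed = 0.7 * 3e5 km/s = 210000 km/s
Propagation delay = 12784 / 210000 = 0.0609 s = 60.8762 ms
Processing delay = 3.2 ms
Total one-way latency = 64.0762 ms


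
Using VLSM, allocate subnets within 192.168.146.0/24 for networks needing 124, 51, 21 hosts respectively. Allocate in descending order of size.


124 hosts -> /25 (126 usable): 192.168.146.0/25
51 hosts -> /26 (62 usable): 192.168.146.128/26
21 hosts -> /27 (30 usable): 192.168.146.192/27
Allocation: 192.168.146.0/25 (124 hosts, 126 usable); 192.168.146.128/26 (51 hosts, 62 usable); 192.168.146.192/27 (21 hosts, 30 usable)


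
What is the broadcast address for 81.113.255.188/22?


Network: 81.113.252.0/22
Host bits = 10
Set all host bits to 1:
Broadcast: 81.113.255.255


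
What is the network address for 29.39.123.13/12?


IP:   00011101.00100111.01111011.00001101
Mask: 11111111.11110000.00000000.00000000
AND operation:
Net:  00011101.00100000.00000000.00000000
Network: 29.32.0.0/12


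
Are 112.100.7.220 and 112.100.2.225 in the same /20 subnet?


Mask: 255.255.240.0
112.100.7.220 AND mask = 112.100.0.0
112.100.2.225 AND mask = 112.100.0.0
Yes, same subnet (112.100.0.0)


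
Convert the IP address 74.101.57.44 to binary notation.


74 = 01001010
101 = 01100101
57 = 00111001
44 = 00101100
Binary: 01001010.01100101.00111001.00101100


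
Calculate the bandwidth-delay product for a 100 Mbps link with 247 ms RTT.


BDP = bandwidth * RTT
= 100 Mbps * 247 ms
= 100 * 1e6 * 247 / 1000 bits
= 24700000 bits
= 3087500 bytes
= 3015.1367 KB
BDP = 24700000 bits (3087500 bytes)


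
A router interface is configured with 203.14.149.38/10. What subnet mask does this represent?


/10 means 10 network bits, 22 host bits
Binary: 11111111110000000000000000000000
Mask: 255.192.0.0


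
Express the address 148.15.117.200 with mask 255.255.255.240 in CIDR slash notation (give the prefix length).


Binary: 11111111.11111111.11111111.11110000
Count leading 1s
Prefix: /28


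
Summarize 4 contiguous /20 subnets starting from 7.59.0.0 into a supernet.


Original prefix: /20
Number of subnets: 4 = 2^2
New prefix = 20 - 2 = 18
Supernet: 7.59.0.0/18


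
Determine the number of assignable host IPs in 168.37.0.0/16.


Host bits = 32 - 16 = 16
Total addresses = 2^16 = 65536
Usable = total - 2 (network and broadcast)
Usable hosts: 65534


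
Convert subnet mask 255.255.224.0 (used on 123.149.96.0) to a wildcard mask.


Subnet mask: 255.255.224.0
Wildcard = 255.255.255.255 - subnet mask
255 - 255 = 0
255 - 255 = 0
255 - 224 = 31
255 - 0 = 255
Wildcard: 0.0.31.255


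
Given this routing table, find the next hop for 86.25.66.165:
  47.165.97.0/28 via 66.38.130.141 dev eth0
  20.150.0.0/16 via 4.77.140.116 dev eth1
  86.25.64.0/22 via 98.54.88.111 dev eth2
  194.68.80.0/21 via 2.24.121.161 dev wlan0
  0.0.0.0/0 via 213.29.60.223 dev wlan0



Longest prefix match for 86.25.66.165:
  /28 47.165.97.0: no
  /16 20.150.0.0: no
  /22 86.25.64.0: MATCH
  /21 194.68.80.0: no
  /0 0.0.0.0: MATCH
Selected: next-hop 98.54.88.111 via eth2 (matched /22)


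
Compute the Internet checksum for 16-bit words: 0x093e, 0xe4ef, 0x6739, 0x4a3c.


Sum all words (with carry folding):
+ 0x093e = 0x093e
+ 0xe4ef = 0xee2d
+ 0x6739 = 0x5567
+ 0x4a3c = 0x9fa3
One's complement: ~0x9fa3
Checksum = 0x605c


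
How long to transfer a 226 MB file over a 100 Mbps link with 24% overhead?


Effective throughput = 100 * (1 - 24/100) = 76 Mbps
File size in Mb = 226 * 8 = 1808 Mb
Time = 1808 / 76
Time = 23.7895 seconds


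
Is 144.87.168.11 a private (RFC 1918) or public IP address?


RFC 1918 private ranges:
  10.0.0.0/8 (10.0.0.0 - 10.255.255.255)
  172.16.0.0/12 (172.16.0.0 - 172.31.255.255)
  192.168.0.0/16 (192.168.0.0 - 192.168.255.255)
Public (not in any RFC 1918 range)


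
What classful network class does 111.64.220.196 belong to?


First octet: 111
Binary: 01101111
0xxxxxxx -> Class A (1-126)
Class A, default mask 255.0.0.0 (/8)


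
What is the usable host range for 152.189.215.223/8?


Network: 152.0.0.0
Broadcast: 152.255.255.255
First usable = network + 1
Last usable = broadcast - 1
Range: 152.0.0.1 to 152.255.255.254


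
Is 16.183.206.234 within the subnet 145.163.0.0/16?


Subnet network: 145.163.0.0
Test IP AND mask: 16.183.0.0
No, 16.183.206.234 is not in 145.163.0.0/16


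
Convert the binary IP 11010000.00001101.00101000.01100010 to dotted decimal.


11010000 = 208
00001101 = 13
00101000 = 40
01100010 = 98
IP: 208.13.40.98


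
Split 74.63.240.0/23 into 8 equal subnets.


New prefix = 23 + 3 = 26
Each subnet has 64 addresses
  74.63.240.0/26
  74.63.240.64/26
  74.63.240.128/26
  74.63.240.192/26
  74.63.241.0/26
  74.63.241.64/26
  74.63.241.128/26
  74.63.241.192/26
Subnets: 74.63.240.0/26, 74.63.240.64/26, 74.63.240.128/26, 74.63.240.192/26, 74.63.241.0/26, 74.63.241.64/26, 74.63.241.128/26, 74.63.241.192/26


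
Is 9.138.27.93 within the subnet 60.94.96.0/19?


Subnet network: 60.94.96.0
Test IP AND mask: 9.138.0.0
No, 9.138.27.93 is not in 60.94.96.0/19


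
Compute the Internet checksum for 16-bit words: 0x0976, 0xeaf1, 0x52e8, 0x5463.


Sum all words (with carry folding):
+ 0x0976 = 0x0976
+ 0xeaf1 = 0xf467
+ 0x52e8 = 0x4750
+ 0x5463 = 0x9bb3
One's complement: ~0x9bb3
Checksum = 0x644c


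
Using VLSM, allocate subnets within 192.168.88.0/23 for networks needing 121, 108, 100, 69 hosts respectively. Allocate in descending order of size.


121 hosts -> /25 (126 usable): 192.168.88.0/25
108 hosts -> /25 (126 usable): 192.168.88.128/25
100 hosts -> /25 (126 usable): 192.168.89.0/25
69 hosts -> /25 (126 usable): 192.168.89.128/25
Allocation: 192.168.88.0/25 (121 hosts, 126 usable); 192.168.88.128/25 (108 hosts, 126 usable); 192.168.89.0/25 (100 hosts, 126 usable); 192.168.89.128/25 (69 hosts, 126 usable)


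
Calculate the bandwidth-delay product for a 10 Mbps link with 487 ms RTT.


BDP = bandwidth * RTT
= 10 Mbps * 487 ms
= 10 * 1e6 * 487 / 1000 bits
= 4870000 bits
= 608750 bytes
= 594.4824 KB
BDP = 4870000 bits (608750 bytes)


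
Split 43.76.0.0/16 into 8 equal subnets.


New prefix = 16 + 3 = 19
Each subnet has 8192 addresses
  43.76.0.0/19
  43.76.32.0/19
  43.76.64.0/19
  43.76.96.0/19
  43.76.128.0/19
  43.76.160.0/19
  43.76.192.0/19
  43.76.224.0/19
Subnets: 43.76.0.0/19, 43.76.32.0/19, 43.76.64.0/19, 43.76.96.0/19, 43.76.128.0/19, 43.76.160.0/19, 43.76.192.0/19, 43.76.224.0/19


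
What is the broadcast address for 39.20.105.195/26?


Network: 39.20.105.192/26
Host bits = 6
Set all host bits to 1:
Broadcast: 39.20.105.255


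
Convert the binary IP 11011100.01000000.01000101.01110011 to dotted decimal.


11011100 = 220
01000000 = 64
01000101 = 69
01110011 = 115
IP: 220.64.69.115


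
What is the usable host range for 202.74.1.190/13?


Network: 202.72.0.0
Broadcast: 202.79.255.255
First usable = network + 1
Last usable = broadcast - 1
Range: 202.72.0.1 to 202.79.255.254


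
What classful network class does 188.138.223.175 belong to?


First octet: 188
Binary: 10111100
10xxxxxx -> Class B (128-191)
Class B, default mask 255.255.0.0 (/16)


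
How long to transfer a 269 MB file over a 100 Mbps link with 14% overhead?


Effective throughput = 100 * (1 - 14/100) = 86 Mbps
File size in Mb = 269 * 8 = 2152 Mb
Time = 2152 / 86
Time = 25.0233 seconds


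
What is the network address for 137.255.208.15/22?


IP:   10001001.11111111.11010000.00001111
Mask: 11111111.11111111.11111100.00000000
AND operation:
Net:  10001001.11111111.11010000.00000000
Network: 137.255.208.0/22


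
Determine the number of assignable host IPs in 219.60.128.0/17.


Host bits = 32 - 17 = 15
Total addresses = 2^15 = 32768
Usable = total - 2 (network and broadcast)
Usable hosts: 32766


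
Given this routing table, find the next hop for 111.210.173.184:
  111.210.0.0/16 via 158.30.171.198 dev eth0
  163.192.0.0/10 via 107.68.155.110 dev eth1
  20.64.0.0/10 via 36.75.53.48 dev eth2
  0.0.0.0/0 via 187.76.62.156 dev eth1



Longest prefix match for 111.210.173.184:
  /16 111.210.0.0: MATCH
  /10 163.192.0.0: no
  /10 20.64.0.0: no
  /0 0.0.0.0: MATCH
Selected: next-hop 158.30.171.198 via eth0 (matched /16)


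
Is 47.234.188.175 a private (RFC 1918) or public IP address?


RFC 1918 private ranges:
  10.0.0.0/8 (10.0.0.0 - 10.255.255.255)
  172.16.0.0/12 (172.16.0.0 - 172.31.255.255)
  192.168.0.0/16 (192.168.0.0 - 192.168.255.255)
Public (not in any RFC 1918 range)


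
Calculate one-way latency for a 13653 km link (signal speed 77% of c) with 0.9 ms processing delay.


Speed = 0.77 * 3e5 km/s = 231000 km/s
Propagation delay = 13653 / 231000 = 0.0591 s = 59.1039 ms
Processing delay = 0.9 ms
Total one-way latency = 60.0039 ms


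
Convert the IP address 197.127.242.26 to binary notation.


197 = 11000101
127 = 01111111
242 = 11110010
26 = 00011010
Binary: 11000101.01111111.11110010.00011010


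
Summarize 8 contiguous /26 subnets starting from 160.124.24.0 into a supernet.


Original prefix: /26
Number of subnets: 8 = 2^3
New prefix = 26 - 3 = 23
Supernet: 160.124.24.0/23


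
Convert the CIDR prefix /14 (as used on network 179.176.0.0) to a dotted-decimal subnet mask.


/14 means 14 network bits, 18 host bits
Binary: 11111111111111000000000000000000
Mask: 255.252.0.0


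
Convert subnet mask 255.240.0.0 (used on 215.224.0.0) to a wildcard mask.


Subnet mask: 255.240.0.0
Wildcard = 255.255.255.255 - subnet mask
255 - 255 = 0
255 - 240 = 15
255 - 0 = 255
255 - 0 = 255
Wildcard: 0.15.255.255


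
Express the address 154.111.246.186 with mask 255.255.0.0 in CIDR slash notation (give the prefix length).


Binary: 11111111.11111111.00000000.00000000
Count leading 1s
Prefix: /16


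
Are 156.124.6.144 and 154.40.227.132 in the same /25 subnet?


Mask: 255.255.255.128
156.124.6.144 AND mask = 156.124.6.128
154.40.227.132 AND mask = 154.40.227.128
No, different subnets (156.124.6.128 vs 154.40.227.128)


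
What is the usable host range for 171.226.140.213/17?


Network: 171.226.128.0
Broadcast: 171.226.255.255
First usable = network + 1
Last usable = broadcast - 1
Range: 171.226.128.1 to 171.226.255.254


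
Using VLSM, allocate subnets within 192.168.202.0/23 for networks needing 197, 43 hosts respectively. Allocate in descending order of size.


197 hosts -> /24 (254 usable): 192.168.202.0/24
43 hosts -> /26 (62 usable): 192.168.203.0/26
Allocation: 192.168.202.0/24 (197 hosts, 254 usable); 192.168.203.0/26 (43 hosts, 62 usable)


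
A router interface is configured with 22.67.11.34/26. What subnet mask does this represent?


/26 means 26 network bits, 6 host bits
Binary: 11111111111111111111111111000000
Mask: 255.255.255.192


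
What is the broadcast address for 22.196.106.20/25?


Network: 22.196.106.0/25
Host bits = 7
Set all host bits to 1:
Broadcast: 22.196.106.127


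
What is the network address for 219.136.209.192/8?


IP:   11011011.10001000.11010001.11000000
Mask: 11111111.00000000.00000000.00000000
AND operation:
Net:  11011011.00000000.00000000.00000000
Network: 219.0.0.0/8


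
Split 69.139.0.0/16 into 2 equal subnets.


New prefix = 16 + 1 = 17
Each subnet has 32768 addresses
  69.139.0.0/17
  69.139.128.0/17
Subnets: 69.139.0.0/17, 69.139.128.0/17


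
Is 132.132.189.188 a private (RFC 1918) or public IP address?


RFC 1918 private ranges:
  10.0.0.0/8 (10.0.0.0 - 10.255.255.255)
  172.16.0.0/12 (172.16.0.0 - 172.31.255.255)
  192.168.0.0/16 (192.168.0.0 - 192.168.255.255)
Public (not in any RFC 1918 range)


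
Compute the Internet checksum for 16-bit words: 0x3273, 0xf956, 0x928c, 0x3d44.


Sum all words (with carry folding):
+ 0x3273 = 0x3273
+ 0xf956 = 0x2bca
+ 0x928c = 0xbe56
+ 0x3d44 = 0xfb9a
One's complement: ~0xfb9a
Checksum = 0x0465


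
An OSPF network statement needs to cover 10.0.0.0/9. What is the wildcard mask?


Subnet mask: 255.128.0.0
Wildcard = 255.255.255.255 - subnet mask
255 - 255 = 0
255 - 128 = 127
255 - 0 = 255
255 - 0 = 255
Wildcard: 0.127.255.255


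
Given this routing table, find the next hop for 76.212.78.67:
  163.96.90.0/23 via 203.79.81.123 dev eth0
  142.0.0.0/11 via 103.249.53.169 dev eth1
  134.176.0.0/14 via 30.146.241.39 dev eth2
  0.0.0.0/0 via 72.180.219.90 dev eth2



Longest prefix match for 76.212.78.67:
  /23 163.96.90.0: no
  /11 142.0.0.0: no
  /14 134.176.0.0: no
  /0 0.0.0.0: MATCH
Selected: next-hop 72.180.219.90 via eth2 (matched /0)


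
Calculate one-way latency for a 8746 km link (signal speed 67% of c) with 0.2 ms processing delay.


Speed = 0.67 * 3e5 km/s = 201000 km/s
Propagation delay = 8746 / 201000 = 0.0435 s = 43.5124 ms
Processing delay = 0.2 ms
Total one-way latency = 43.7124 ms


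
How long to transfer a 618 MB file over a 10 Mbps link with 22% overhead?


Effective throughput = 10 * (1 - 22/100) = 7.8 Mbps
File size in Mb = 618 * 8 = 4944 Mb
Time = 4944 / 7.8
Time = 633.8462 seconds


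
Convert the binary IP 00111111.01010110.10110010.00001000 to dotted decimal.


00111111 = 63
01010110 = 86
10110010 = 178
00001000 = 8
IP: 63.86.178.8


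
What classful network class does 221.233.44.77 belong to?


First octet: 221
Binary: 11011101
110xxxxx -> Class C (192-223)
Class C, default mask 255.255.255.0 (/24)


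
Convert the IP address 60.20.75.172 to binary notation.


60 = 00111100
20 = 00010100
75 = 01001011
172 = 10101100
Binary: 00111100.00010100.01001011.10101100


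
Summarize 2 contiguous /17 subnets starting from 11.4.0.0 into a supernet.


Original prefix: /17
Number of subnets: 2 = 2^1
New prefix = 17 - 1 = 16
Supernet: 11.4.0.0/16


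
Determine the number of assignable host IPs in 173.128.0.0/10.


Host bits = 32 - 10 = 22
Total addresses = 2^22 = 4194304
Usable = total - 2 (network and broadcast)
Usable hosts: 4194302


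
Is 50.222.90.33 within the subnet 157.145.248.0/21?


Subnet network: 157.145.248.0
Test IP AND mask: 50.222.88.0
No, 50.222.90.33 is not in 157.145.248.0/21


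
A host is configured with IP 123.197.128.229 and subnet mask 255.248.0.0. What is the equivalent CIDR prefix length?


Binary: 11111111.11111000.00000000.00000000
Count leading 1s
Prefix: /13


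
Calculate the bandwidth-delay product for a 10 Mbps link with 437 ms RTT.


BDP = bandwidth * RTT
= 10 Mbps * 437 ms
= 10 * 1e6 * 437 / 1000 bits
= 4370000 bits
= 546250 bytes
= 533.4473 KB
BDP = 4370000 bits (546250 bytes)


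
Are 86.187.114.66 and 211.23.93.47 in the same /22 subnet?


Mask: 255.255.252.0
86.187.114.66 AND mask = 86.187.112.0
211.23.93.47 AND mask = 211.23.92.0
No, different subnets (86.187.112.0 vs 211.23.92.0)


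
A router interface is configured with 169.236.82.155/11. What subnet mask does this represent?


/11 means 11 network bits, 21 host bits
Binary: 11111111111000000000000000000000
Mask: 255.224.0.0


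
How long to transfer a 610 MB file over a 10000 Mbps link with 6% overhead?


Effective throughput = 10000 * (1 - 6/100) = 9400 Mbps
File size in Mb = 610 * 8 = 4880 Mb
Time = 4880 / 9400
Time = 0.5191 seconds


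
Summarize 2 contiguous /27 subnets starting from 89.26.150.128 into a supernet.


Original prefix: /27
Number of subnets: 2 = 2^1
New prefix = 27 - 1 = 26
Supernet: 89.26.150.128/26


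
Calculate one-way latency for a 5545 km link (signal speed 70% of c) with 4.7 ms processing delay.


Speed = 0.7 * 3e5 km/s = 210000 km/s
Propagation delay = 5545 / 210000 = 0.0264 s = 26.4048 ms
Processing delay = 4.7 ms
Total one-way latency = 31.1048 ms


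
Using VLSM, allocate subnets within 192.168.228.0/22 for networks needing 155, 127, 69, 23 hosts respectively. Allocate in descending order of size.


155 hosts -> /24 (254 usable): 192.168.228.0/24
127 hosts -> /24 (254 usable): 192.168.229.0/24
69 hosts -> /25 (126 usable): 192.168.230.0/25
23 hosts -> /27 (30 usable): 192.168.230.128/27
Allocation: 192.168.228.0/24 (155 hosts, 254 usable); 192.168.229.0/24 (127 hosts, 254 usable); 192.168.230.0/25 (69 hosts, 126 usable); 192.168.230.128/27 (23 hosts, 30 usable)


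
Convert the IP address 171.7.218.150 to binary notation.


171 = 10101011
7 = 00000111
218 = 11011010
150 = 10010110
Binary: 10101011.00000111.11011010.10010110


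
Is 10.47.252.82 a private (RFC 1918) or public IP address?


RFC 1918 private ranges:
  10.0.0.0/8 (10.0.0.0 - 10.255.255.255)
  172.16.0.0/12 (172.16.0.0 - 172.31.255.255)
  192.168.0.0/16 (192.168.0.0 - 192.168.255.255)
Private (in 10.0.0.0/8)


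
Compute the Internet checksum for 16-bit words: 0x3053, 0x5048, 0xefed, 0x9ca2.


Sum all words (with carry folding):
+ 0x3053 = 0x3053
+ 0x5048 = 0x809b
+ 0xefed = 0x7089
+ 0x9ca2 = 0x0d2c
One's complement: ~0x0d2c
Checksum = 0xf2d3


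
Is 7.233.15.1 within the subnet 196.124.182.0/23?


Subnet network: 196.124.182.0
Test IP AND mask: 7.233.14.0
No, 7.233.15.1 is not in 196.124.182.0/23


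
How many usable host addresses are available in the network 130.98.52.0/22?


Host bits = 32 - 22 = 10
Total addresses = 2^10 = 1024
Usable = total - 2 (network and broadcast)
Usable hosts: 1022


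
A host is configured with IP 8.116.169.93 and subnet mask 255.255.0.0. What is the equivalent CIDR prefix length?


Binary: 11111111.11111111.00000000.00000000
Count leading 1s
Prefix: /16


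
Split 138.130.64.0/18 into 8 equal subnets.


New prefix = 18 + 3 = 21
Each subnet has 2048 addresses
  138.130.64.0/21
  138.130.72.0/21
  138.130.80.0/21
  138.130.88.0/21
  138.130.96.0/21
  138.130.104.0/21
  138.130.112.0/21
  138.130.120.0/21
Subnets: 138.130.64.0/21, 138.130.72.0/21, 138.130.80.0/21, 138.130.88.0/21, 138.130.96.0/21, 138.130.104.0/21, 138.130.112.0/21, 138.130.120.0/21


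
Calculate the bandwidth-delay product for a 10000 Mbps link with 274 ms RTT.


BDP = bandwidth * RTT
= 10000 Mbps * 274 ms
= 10000 * 1e6 * 274 / 1000 bits
= 2740000000 bits
= 342500000 bytes
= 334472.6562 KB
BDP = 2740000000 bits (342500000 bytes)


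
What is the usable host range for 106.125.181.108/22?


Network: 106.125.180.0
Broadcast: 106.125.183.255
First usable = network + 1
Last usable = broadcast - 1
Range: 106.125.180.1 to 106.125.183.254


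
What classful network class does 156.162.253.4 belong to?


First octet: 156
Binary: 10011100
10xxxxxx -> Class B (128-191)
Class B, default mask 255.255.0.0 (/16)


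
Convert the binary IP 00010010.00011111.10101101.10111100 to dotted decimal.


00010010 = 18
00011111 = 31
10101101 = 173
10111100 = 188
IP: 18.31.173.188


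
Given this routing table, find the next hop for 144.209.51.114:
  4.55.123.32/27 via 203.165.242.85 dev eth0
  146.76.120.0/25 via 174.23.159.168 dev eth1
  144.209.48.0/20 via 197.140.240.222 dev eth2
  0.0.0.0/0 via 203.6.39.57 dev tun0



Longest prefix match for 144.209.51.114:
  /27 4.55.123.32: no
  /25 146.76.120.0: no
  /20 144.209.48.0: MATCH
  /0 0.0.0.0: MATCH
Selected: next-hop 197.140.240.222 via eth2 (matched /20)


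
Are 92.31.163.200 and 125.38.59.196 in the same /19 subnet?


Mask: 255.255.224.0
92.31.163.200 AND mask = 92.31.160.0
125.38.59.196 AND mask = 125.38.32.0
No, different subnets (92.31.160.0 vs 125.38.32.0)


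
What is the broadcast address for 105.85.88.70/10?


Network: 105.64.0.0/10
Host bits = 22
Set all host bits to 1:
Broadcast: 105.127.255.255


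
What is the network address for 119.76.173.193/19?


IP:   01110111.01001100.10101101.11000001
Mask: 11111111.11111111.11100000.00000000
AND operation:
Net:  01110111.01001100.10100000.00000000
Network: 119.76.160.0/19


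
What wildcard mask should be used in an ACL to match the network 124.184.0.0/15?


Subnet mask: 255.254.0.0
Wildcard = 255.255.255.255 - subnet mask
255 - 255 = 0
255 - 254 = 1
255 - 0 = 255
255 - 0 = 255
Wildcard: 0.1.255.255


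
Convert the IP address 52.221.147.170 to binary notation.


52 = 00110100
221 = 11011101
147 = 10010011
170 = 10101010
Binary: 00110100.11011101.10010011.10101010


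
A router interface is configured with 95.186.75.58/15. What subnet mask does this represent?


/15 means 15 network bits, 17 host bits
Binary: 11111111111111100000000000000000
Mask: 255.254.0.0


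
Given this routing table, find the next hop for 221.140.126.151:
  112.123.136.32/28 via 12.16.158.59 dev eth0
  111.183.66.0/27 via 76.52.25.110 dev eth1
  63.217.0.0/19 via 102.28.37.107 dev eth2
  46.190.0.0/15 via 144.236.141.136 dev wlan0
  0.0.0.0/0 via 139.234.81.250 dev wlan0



Longest prefix match for 221.140.126.151:
  /28 112.123.136.32: no
  /27 111.183.66.0: no
  /19 63.217.0.0: no
  /15 46.190.0.0: no
  /0 0.0.0.0: MATCH
Selected: next-hop 139.234.81.250 via wlan0 (matched /0)


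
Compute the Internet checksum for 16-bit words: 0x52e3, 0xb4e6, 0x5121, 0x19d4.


Sum all words (with carry folding):
+ 0x52e3 = 0x52e3
+ 0xb4e6 = 0x07ca
+ 0x5121 = 0x58eb
+ 0x19d4 = 0x72bf
One's complement: ~0x72bf
Checksum = 0x8d40


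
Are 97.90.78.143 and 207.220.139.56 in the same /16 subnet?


Mask: 255.255.0.0
97.90.78.143 AND mask = 97.90.0.0
207.220.139.56 AND mask = 207.220.0.0
No, different subnets (97.90.0.0 vs 207.220.0.0)


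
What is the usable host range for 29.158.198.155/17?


Network: 29.158.128.0
Broadcast: 29.158.255.255
First usable = network + 1
Last usable = broadcast - 1
Range: 29.158.128.1 to 29.158.255.254


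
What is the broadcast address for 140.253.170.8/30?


Network: 140.253.170.8/30
Host bits = 2
Set all host bits to 1:
Broadcast: 140.253.170.11


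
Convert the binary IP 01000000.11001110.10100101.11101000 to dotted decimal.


01000000 = 64
11001110 = 206
10100101 = 165
11101000 = 232
IP: 64.206.165.232


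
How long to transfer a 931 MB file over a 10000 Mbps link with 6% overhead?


Effective throughput = 10000 * (1 - 6/100) = 9400 Mbps
File size in Mb = 931 * 8 = 7448 Mb
Time = 7448 / 9400
Time = 0.7923 seconds


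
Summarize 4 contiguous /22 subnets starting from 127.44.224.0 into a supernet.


Original prefix: /22
Number of subnets: 4 = 2^2
New prefix = 22 - 2 = 20
Supernet: 127.44.224.0/20


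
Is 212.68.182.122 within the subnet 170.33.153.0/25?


Subnet network: 170.33.153.0
Test IP AND mask: 212.68.182.0
No, 212.68.182.122 is not in 170.33.153.0/25


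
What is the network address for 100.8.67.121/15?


IP:   01100100.00001000.01000011.01111001
Mask: 11111111.11111110.00000000.00000000
AND operation:
Net:  01100100.00001000.00000000.00000000
Network: 100.8.0.0/15


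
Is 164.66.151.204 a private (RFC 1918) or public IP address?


RFC 1918 private ranges:
  10.0.0.0/8 (10.0.0.0 - 10.255.255.255)
  172.16.0.0/12 (172.16.0.0 - 172.31.255.255)
  192.168.0.0/16 (192.168.0.0 - 192.168.255.255)
Public (not in any RFC 1918 range)


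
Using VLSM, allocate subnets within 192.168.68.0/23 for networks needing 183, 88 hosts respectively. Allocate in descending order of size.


183 hosts -> /24 (254 usable): 192.168.68.0/24
88 hosts -> /25 (126 usable): 192.168.69.0/25
Allocation: 192.168.68.0/24 (183 hosts, 254 usable); 192.168.69.0/25 (88 hosts, 126 usable)


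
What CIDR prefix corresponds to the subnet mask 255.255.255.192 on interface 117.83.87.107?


Binary: 11111111.11111111.11111111.11000000
Count leading 1s
Prefix: /26


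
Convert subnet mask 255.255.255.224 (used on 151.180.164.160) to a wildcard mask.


Subnet mask: 255.255.255.224
Wildcard = 255.255.255.255 - subnet mask
255 - 255 = 0
255 - 255 = 0
255 - 255 = 0
255 - 224 = 31
Wildcard: 0.0.0.31


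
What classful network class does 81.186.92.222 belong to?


First octet: 81
Binary: 01010001
0xxxxxxx -> Class A (1-126)
Class A, default mask 255.0.0.0 (/8)


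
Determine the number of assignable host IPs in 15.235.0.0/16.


Host bits = 32 - 16 = 16
Total addresses = 2^16 = 65536
Usable = total - 2 (network and broadcast)
Usable hosts: 65534


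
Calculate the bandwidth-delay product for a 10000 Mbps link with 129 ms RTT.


BDP = bandwidth * RTT
= 10000 Mbps * 129 ms
= 10000 * 1e6 * 129 / 1000 bits
= 1290000000 bits
= 161250000 bytes
= 157470.7031 KB
BDP = 1290000000 bits (161250000 bytes)


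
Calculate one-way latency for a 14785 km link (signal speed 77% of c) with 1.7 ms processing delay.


Speed = 0.77 * 3e5 km/s = 231000 km/s
Propagation delay = 14785 / 231000 = 0.064 s = 64.0043 ms
Processing delay = 1.7 ms
Total one-way latency = 65.7043 ms


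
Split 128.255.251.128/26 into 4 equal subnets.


New prefix = 26 + 2 = 28
Each subnet has 16 addresses
  128.255.251.128/28
  128.255.251.144/28
  128.255.251.160/28
  128.255.251.176/28
Subnets: 128.255.251.128/28, 128.255.251.144/28, 128.255.251.160/28, 128.255.251.176/28


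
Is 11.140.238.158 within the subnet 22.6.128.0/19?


Subnet network: 22.6.128.0
Test IP AND mask: 11.140.224.0
No, 11.140.238.158 is not in 22.6.128.0/19


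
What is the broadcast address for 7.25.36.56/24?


Network: 7.25.36.0/24
Host bits = 8
Set all host bits to 1:
Broadcast: 7.25.36.255


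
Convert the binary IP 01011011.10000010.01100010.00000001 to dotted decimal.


01011011 = 91
10000010 = 130
01100010 = 98
00000001 = 1
IP: 91.130.98.1


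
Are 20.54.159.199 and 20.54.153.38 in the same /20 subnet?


Mask: 255.255.240.0
20.54.159.199 AND mask = 20.54.144.0
20.54.153.38 AND mask = 20.54.144.0
Yes, same subnet (20.54.144.0)


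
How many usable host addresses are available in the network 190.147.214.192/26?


Host bits = 32 - 26 = 6
Total addresses = 2^6 = 64
Usable = total - 2 (network and broadcast)
Usable hosts: 62


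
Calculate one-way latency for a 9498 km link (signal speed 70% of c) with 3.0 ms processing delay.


Speed = 0.7 * 3e5 km/s = 210000 km/s
Propagation delay = 9498 / 210000 = 0.0452 s = 45.2286 ms
Processing delay = 3.0 ms
Total one-way latency = 48.2286 ms


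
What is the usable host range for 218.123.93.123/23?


Network: 218.123.92.0
Broadcast: 218.123.93.255
First usable = network + 1
Last usable = broadcast - 1
Range: 218.123.92.1 to 218.123.93.254


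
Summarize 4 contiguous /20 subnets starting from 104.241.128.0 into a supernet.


Original prefix: /20
Number of subnets: 4 = 2^2
New prefix = 20 - 2 = 18
Supernet: 104.241.128.0/18


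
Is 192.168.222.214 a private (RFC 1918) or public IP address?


RFC 1918 private ranges:
  10.0.0.0/8 (10.0.0.0 - 10.255.255.255)
  172.16.0.0/12 (172.16.0.0 - 172.31.255.255)
  192.168.0.0/16 (192.168.0.0 - 192.168.255.255)
Private (in 192.168.0.0/16)


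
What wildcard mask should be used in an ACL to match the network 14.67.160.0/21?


Subnet mask: 255.255.248.0
Wildcard = 255.255.255.255 - subnet mask
255 - 255 = 0
255 - 255 = 0
255 - 248 = 7
255 - 0 = 255
Wildcard: 0.0.7.255


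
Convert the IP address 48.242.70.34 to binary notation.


48 = 00110000
242 = 11110010
70 = 01000110
34 = 00100010
Binary: 00110000.11110010.01000110.00100010


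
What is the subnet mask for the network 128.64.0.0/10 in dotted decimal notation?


/10 means 10 network bits, 22 host bits
Binary: 11111111110000000000000000000000
Mask: 255.192.0.0


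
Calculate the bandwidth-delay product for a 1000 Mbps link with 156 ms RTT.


BDP = bandwidth * RTT
= 1000 Mbps * 156 ms
= 1000 * 1e6 * 156 / 1000 bits
= 156000000 bits
= 19500000 bytes
= 19042.9688 KB
BDP = 156000000 bits (19500000 bytes)


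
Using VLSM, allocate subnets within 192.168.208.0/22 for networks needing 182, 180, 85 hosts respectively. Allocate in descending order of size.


182 hosts -> /24 (254 usable): 192.168.208.0/24
180 hosts -> /24 (254 usable): 192.168.209.0/24
85 hosts -> /25 (126 usable): 192.168.210.0/25
Allocation: 192.168.208.0/24 (182 hosts, 254 usable); 192.168.209.0/24 (180 hosts, 254 usable); 192.168.210.0/25 (85 hosts, 126 usable)


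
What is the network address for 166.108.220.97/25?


IP:   10100110.01101100.11011100.01100001
Mask: 11111111.11111111.11111111.10000000
AND operation:
Net:  10100110.01101100.11011100.00000000
Network: 166.108.220.0/25


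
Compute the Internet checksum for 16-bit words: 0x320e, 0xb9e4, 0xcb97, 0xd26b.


Sum all words (with carry folding):
+ 0x320e = 0x320e
+ 0xb9e4 = 0xebf2
+ 0xcb97 = 0xb78a
+ 0xd26b = 0x89f6
One's complement: ~0x89f6
Checksum = 0x7609


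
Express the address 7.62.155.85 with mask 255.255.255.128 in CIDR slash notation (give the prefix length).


Binary: 11111111.11111111.11111111.10000000
Count leading 1s
Prefix: /25


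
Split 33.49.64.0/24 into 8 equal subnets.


New prefix = 24 + 3 = 27
Each subnet has 32 addresses
  33.49.64.0/27
  33.49.64.32/27
  33.49.64.64/27
  33.49.64.96/27
  33.49.64.128/27
  33.49.64.160/27
  33.49.64.192/27
  33.49.64.224/27
Subnets: 33.49.64.0/27, 33.49.64.32/27, 33.49.64.64/27, 33.49.64.96/27, 33.49.64.128/27, 33.49.64.160/27, 33.49.64.192/27, 33.49.64.224/27


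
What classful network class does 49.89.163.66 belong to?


First octet: 49
Binary: 00110001
0xxxxxxx -> Class A (1-126)
Class A, default mask 255.0.0.0 (/8)


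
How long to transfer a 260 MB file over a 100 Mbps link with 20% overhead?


Effective throughput = 100 * (1 - 20/100) = 80 Mbps
File size in Mb = 260 * 8 = 2080 Mb
Time = 2080 / 80
Time = 26 seconds


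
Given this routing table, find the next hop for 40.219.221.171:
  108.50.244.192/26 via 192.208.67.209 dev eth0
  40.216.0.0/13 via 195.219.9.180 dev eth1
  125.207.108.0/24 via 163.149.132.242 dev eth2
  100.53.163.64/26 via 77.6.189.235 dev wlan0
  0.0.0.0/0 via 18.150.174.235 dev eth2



Longest prefix match for 40.219.221.171:
  /26 108.50.244.192: no
  /13 40.216.0.0: MATCH
  /24 125.207.108.0: no
  /26 100.53.163.64: no
  /0 0.0.0.0: MATCH
Selected: next-hop 195.219.9.180 via eth1 (matched /13)


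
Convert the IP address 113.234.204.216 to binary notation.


113 = 01110001
234 = 11101010
204 = 11001100
216 = 11011000
Binary: 01110001.11101010.11001100.11011000


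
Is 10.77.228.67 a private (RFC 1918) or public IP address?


RFC 1918 private ranges:
  10.0.0.0/8 (10.0.0.0 - 10.255.255.255)
  172.16.0.0/12 (172.16.0.0 - 172.31.255.255)
  192.168.0.0/16 (192.168.0.0 - 192.168.255.255)
Private (in 10.0.0.0/8)


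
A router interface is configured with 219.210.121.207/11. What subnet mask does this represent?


/11 means 11 network bits, 21 host bits
Binary: 11111111111000000000000000000000
Mask: 255.224.0.0


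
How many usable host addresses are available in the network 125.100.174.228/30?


Host bits = 32 - 30 = 2
Total addresses = 2^2 = 4
Usable = total - 2 (network and broadcast)
Usable hosts: 2


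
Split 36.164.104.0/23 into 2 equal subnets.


New prefix = 23 + 1 = 24
Each subnet has 256 addresses
  36.164.104.0/24
  36.164.105.0/24
Subnets: 36.164.104.0/24, 36.164.105.0/24


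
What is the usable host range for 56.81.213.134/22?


Network: 56.81.212.0
Broadcast: 56.81.215.255
First usable = network + 1
Last usable = broadcast - 1
Range: 56.81.212.1 to 56.81.215.254


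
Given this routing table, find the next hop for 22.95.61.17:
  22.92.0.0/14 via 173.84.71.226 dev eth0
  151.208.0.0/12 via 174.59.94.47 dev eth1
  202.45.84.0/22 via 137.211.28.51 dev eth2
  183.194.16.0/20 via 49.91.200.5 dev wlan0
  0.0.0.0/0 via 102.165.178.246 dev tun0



Longest prefix match for 22.95.61.17:
  /14 22.92.0.0: MATCH
  /12 151.208.0.0: no
  /22 202.45.84.0: no
  /20 183.194.16.0: no
  /0 0.0.0.0: MATCH
Selected: next-hop 173.84.71.226 via eth0 (matched /14)


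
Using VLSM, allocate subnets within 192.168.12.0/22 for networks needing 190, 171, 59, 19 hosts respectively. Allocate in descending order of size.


190 hosts -> /24 (254 usable): 192.168.12.0/24
171 hosts -> /24 (254 usable): 192.168.13.0/24
59 hosts -> /26 (62 usable): 192.168.14.0/26
19 hosts -> /27 (30 usable): 192.168.14.64/27
Allocation: 192.168.12.0/24 (190 hosts, 254 usable); 192.168.13.0/24 (171 hosts, 254 usable); 192.168.14.0/26 (59 hosts, 62 usable); 192.168.14.64/27 (19 hosts, 30 usable)


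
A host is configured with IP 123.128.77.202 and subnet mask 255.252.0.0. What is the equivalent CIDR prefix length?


Binary: 11111111.11111100.00000000.00000000
Count leading 1s
Prefix: /14


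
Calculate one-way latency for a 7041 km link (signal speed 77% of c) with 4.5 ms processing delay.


Speed = 0.77 * 3e5 km/s = 231000 km/s
Propagation delay = 7041 / 231000 = 0.0305 s = 30.4805 ms
Processing delay = 4.5 ms
Total one-way latency = 34.9805 ms


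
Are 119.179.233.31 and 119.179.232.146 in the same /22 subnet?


Mask: 255.255.252.0
119.179.233.31 AND mask = 119.179.232.0
119.179.232.146 AND mask = 119.179.232.0
Yes, same subnet (119.179.232.0)


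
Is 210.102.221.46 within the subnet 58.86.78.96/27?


Subnet network: 58.86.78.96
Test IP AND mask: 210.102.221.32
No, 210.102.221.46 is not in 58.86.78.96/27


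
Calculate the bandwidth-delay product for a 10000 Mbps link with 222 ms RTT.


BDP = bandwidth * RTT
= 10000 Mbps * 222 ms
= 10000 * 1e6 * 222 / 1000 bits
= 2220000000 bits
= 277500000 bytes
= 270996.0938 KB
BDP = 2220000000 bits (277500000 bytes)


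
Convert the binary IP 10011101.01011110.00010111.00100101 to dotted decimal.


10011101 = 157
01011110 = 94
00010111 = 23
00100101 = 37
IP: 157.94.23.37


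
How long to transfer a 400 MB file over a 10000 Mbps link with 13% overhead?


Effective throughput = 10000 * (1 - 13/100) = 8700 Mbps
File size in Mb = 400 * 8 = 3200 Mb
Time = 3200 / 8700
Time = 0.3678 seconds


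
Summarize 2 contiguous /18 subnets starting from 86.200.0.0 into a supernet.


Original prefix: /18
Number of subnets: 2 = 2^1
New prefix = 18 - 1 = 17
Supernet: 86.200.0.0/17


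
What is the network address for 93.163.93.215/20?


IP:   01011101.10100011.01011101.11010111
Mask: 11111111.11111111.11110000.00000000
AND operation:
Net:  01011101.10100011.01010000.00000000
Network: 93.163.80.0/20


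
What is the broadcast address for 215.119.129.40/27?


Network: 215.119.129.32/27
Host bits = 5
Set all host bits to 1:
Broadcast: 215.119.129.63


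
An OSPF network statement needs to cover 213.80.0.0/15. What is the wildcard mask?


Subnet mask: 255.254.0.0
Wildcard = 255.255.255.255 - subnet mask
255 - 255 = 0
255 - 254 = 1
255 - 0 = 255
255 - 0 = 255
Wildcard: 0.1.255.255


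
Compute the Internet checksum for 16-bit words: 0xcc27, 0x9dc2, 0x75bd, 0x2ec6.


Sum all words (with carry folding):
+ 0xcc27 = 0xcc27
+ 0x9dc2 = 0x69ea
+ 0x75bd = 0xdfa7
+ 0x2ec6 = 0x0e6e
One's complement: ~0x0e6e
Checksum = 0xf191


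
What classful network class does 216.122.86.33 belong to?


First octet: 216
Binary: 11011000
110xxxxx -> Class C (192-223)
Class C, default mask 255.255.255.0 (/24)


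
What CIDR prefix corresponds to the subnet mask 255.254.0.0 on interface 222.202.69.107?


Binary: 11111111.11111110.00000000.00000000
Count leading 1s
Prefix: /15


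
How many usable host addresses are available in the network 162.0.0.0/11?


Host bits = 32 - 11 = 21
Total addresses = 2^21 = 2097152
Usable = total - 2 (network and broadcast)
Usable hosts: 2097150


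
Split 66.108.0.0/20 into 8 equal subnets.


New prefix = 20 + 3 = 23
Each subnet has 512 addresses
  66.108.0.0/23
  66.108.2.0/23
  66.108.4.0/23
  66.108.6.0/23
  66.108.8.0/23
  66.108.10.0/23
  66.108.12.0/23
  66.108.14.0/23
Subnets: 66.108.0.0/23, 66.108.2.0/23, 66.108.4.0/23, 66.108.6.0/23, 66.108.8.0/23, 66.108.10.0/23, 66.108.12.0/23, 66.108.14.0/23


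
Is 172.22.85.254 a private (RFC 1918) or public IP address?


RFC 1918 private ranges:
  10.0.0.0/8 (10.0.0.0 - 10.255.255.255)
  172.16.0.0/12 (172.16.0.0 - 172.31.255.255)
  192.168.0.0/16 (192.168.0.0 - 192.168.255.255)
Private (in 172.16.0.0/12)


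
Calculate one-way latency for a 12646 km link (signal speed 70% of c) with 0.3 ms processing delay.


Speed = 0.7 * 3e5 km/s = 210000 km/s
Propagation delay = 12646 / 210000 = 0.0602 s = 60.219 ms
Processing delay = 0.3 ms
Total one-way latency = 60.519 ms


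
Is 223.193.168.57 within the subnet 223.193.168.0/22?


Subnet network: 223.193.168.0
Test IP AND mask: 223.193.168.0
Yes, 223.193.168.57 is in 223.193.168.0/22


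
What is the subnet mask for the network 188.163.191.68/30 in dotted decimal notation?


/30 means 30 network bits, 2 host bits
Binary: 11111111111111111111111111111100
Mask: 255.255.255.252


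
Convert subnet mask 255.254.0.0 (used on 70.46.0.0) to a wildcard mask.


Subnet mask: 255.254.0.0
Wildcard = 255.255.255.255 - subnet mask
255 - 255 = 0
255 - 254 = 1
255 - 0 = 255
255 - 0 = 255
Wildcard: 0.1.255.255


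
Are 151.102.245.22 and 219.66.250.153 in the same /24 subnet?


Mask: 255.255.255.0
151.102.245.22 AND mask = 151.102.245.0
219.66.250.153 AND mask = 219.66.250.0
No, different subnets (151.102.245.0 vs 219.66.250.0)


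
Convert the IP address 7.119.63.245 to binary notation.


7 = 00000111
119 = 01110111
63 = 00111111
245 = 11110101
Binary: 00000111.01110111.00111111.11110101


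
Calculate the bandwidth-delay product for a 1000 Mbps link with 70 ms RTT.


BDP = bandwidth * RTT
= 1000 Mbps * 70 ms
= 1000 * 1e6 * 70 / 1000 bits
= 70000000 bits
= 8750000 bytes
= 8544.9219 KB
BDP = 70000000 bits (8750000 bytes)


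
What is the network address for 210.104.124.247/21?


IP:   11010010.01101000.01111100.11110111
Mask: 11111111.11111111.11111000.00000000
AND operation:
Net:  11010010.01101000.01111000.00000000
Network: 210.104.120.0/21


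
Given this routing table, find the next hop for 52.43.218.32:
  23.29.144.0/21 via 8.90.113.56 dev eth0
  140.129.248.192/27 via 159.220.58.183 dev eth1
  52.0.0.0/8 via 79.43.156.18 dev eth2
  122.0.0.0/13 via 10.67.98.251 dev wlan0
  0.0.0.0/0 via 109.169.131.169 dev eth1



Longest prefix match for 52.43.218.32:
  /21 23.29.144.0: no
  /27 140.129.248.192: no
  /8 52.0.0.0: MATCH
  /13 122.0.0.0: no
  /0 0.0.0.0: MATCH
Selected: next-hop 79.43.156.18 via eth2 (matched /8)


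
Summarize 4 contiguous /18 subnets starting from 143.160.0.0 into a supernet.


Original prefix: /18
Number of subnets: 4 = 2^2
New prefix = 18 - 2 = 16
Supernet: 143.160.0.0/16


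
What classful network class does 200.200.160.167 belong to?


First octet: 200
Binary: 11001000
110xxxxx -> Class C (192-223)
Class C, default mask 255.255.255.0 (/24)


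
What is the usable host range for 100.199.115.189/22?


Network: 100.199.112.0
Broadcast: 100.199.115.255
First usable = network + 1
Last usable = broadcast - 1
Range: 100.199.112.1 to 100.199.115.254


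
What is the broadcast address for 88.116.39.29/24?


Network: 88.116.39.0/24
Host bits = 8
Set all host bits to 1:
Broadcast: 88.116.39.255


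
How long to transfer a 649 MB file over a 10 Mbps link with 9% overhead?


Effective throughput = 10 * (1 - 9/100) = 9.1 Mbps
File size in Mb = 649 * 8 = 5192 Mb
Time = 5192 / 9.1
Time = 570.5495 seconds


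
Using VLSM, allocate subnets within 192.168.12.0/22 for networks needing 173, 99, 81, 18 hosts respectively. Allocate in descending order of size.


173 hosts -> /24 (254 usable): 192.168.12.0/24
99 hosts -> /25 (126 usable): 192.168.13.0/25
81 hosts -> /25 (126 usable): 192.168.13.128/25
18 hosts -> /27 (30 usable): 192.168.14.0/27
Allocation: 192.168.12.0/24 (173 hosts, 254 usable); 192.168.13.0/25 (99 hosts, 126 usable); 192.168.13.128/25 (81 hosts, 126 usable); 192.168.14.0/27 (18 hosts, 30 usable)


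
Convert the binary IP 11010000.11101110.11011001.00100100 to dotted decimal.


11010000 = 208
11101110 = 238
11011001 = 217
00100100 = 36
IP: 208.238.217.36
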